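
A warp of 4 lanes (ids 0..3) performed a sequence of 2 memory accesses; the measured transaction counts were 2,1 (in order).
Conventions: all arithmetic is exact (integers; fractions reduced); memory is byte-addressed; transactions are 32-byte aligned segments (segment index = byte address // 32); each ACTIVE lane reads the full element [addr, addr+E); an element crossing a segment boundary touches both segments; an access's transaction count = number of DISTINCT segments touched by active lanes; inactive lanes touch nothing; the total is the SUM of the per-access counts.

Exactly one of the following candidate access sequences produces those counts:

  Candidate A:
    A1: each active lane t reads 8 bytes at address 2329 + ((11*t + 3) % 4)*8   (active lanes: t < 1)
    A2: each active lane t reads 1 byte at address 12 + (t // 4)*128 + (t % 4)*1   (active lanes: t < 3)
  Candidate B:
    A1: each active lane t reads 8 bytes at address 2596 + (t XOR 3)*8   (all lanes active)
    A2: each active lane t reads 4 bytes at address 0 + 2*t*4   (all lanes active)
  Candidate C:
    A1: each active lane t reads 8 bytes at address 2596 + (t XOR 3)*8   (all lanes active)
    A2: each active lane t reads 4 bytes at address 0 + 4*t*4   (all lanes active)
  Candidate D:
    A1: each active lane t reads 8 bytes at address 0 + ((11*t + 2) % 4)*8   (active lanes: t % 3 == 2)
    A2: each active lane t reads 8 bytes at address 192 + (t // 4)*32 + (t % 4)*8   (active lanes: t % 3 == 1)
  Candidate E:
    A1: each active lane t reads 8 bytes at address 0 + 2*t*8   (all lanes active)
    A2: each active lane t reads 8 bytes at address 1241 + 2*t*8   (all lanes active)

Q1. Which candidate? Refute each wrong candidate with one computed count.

A: A1 gives 1 transaction, not 2
C: A2 gives 2 transactions, not 1
D: A1 gives 1 transaction, not 2
E: A2 gives 3 transactions, not 1
B: all counts match (2,1)

Answer: B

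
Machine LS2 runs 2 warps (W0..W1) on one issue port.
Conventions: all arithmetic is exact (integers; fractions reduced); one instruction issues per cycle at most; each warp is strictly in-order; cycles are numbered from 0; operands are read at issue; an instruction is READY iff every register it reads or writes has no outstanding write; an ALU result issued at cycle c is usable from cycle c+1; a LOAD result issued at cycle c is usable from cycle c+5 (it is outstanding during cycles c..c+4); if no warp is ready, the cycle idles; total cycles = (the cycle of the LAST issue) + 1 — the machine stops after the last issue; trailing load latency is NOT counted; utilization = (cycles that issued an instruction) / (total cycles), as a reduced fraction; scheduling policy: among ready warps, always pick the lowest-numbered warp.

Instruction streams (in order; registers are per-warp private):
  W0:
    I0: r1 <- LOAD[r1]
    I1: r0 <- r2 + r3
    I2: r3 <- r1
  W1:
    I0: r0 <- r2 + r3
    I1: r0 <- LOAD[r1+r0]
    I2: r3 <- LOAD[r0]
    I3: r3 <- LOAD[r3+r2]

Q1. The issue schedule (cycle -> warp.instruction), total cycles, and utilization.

cycle 0: W0.I0
cycle 1: W0.I1
cycle 2: W1.I0
cycle 3: W1.I1
cycle 4: idle
cycle 5: W0.I2
cycle 6: idle
cycle 7: idle
cycle 8: W1.I2
cycle 9: idle
cycle 10: idle
cycle 11: idle
cycle 12: idle
cycle 13: W1.I3

Answer: 14 cycles, utilization 1/2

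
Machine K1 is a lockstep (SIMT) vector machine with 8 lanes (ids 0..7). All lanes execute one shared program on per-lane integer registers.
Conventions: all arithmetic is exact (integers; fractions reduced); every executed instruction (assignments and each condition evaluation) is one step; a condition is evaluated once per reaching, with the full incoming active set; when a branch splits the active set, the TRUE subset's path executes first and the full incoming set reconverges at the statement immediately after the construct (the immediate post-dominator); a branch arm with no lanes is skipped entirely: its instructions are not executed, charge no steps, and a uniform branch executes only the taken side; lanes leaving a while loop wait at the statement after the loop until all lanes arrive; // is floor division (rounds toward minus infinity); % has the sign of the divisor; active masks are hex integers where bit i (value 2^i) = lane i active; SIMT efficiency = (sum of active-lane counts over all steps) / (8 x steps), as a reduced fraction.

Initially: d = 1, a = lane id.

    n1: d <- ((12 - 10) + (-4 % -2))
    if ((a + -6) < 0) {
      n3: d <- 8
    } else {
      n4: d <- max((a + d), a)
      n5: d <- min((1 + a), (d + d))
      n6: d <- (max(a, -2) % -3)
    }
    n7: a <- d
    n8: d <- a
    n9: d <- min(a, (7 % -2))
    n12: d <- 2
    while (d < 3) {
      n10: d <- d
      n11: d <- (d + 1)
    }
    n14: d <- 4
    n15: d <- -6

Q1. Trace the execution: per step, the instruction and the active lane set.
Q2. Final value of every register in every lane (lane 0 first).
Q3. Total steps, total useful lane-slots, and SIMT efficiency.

step 0: d <- ((12 - 10) + (-4 % -2)) 0xff
step 1: eval ((a + -6) < 0)          0xff
step 2: d <- 8                       0x3f
step 3: d <- max((a + d), a)         0xc0
step 4: d <- min((1 + a), (d + d))   0xc0
step 5: d <- (max(a, -2) % -3)       0xc0
step 6: a <- d                       0xff
step 7: d <- a                       0xff
step 8: d <- min(a, (7 % -2))        0xff
step 9: d <- 2                       0xff
step 10: eval (d < 3)                 0xff
step 11: d <- d                       0xff
step 12: d <- (d + 1)                 0xff
step 13: eval (d < 3)                 0xff
step 14: d <- 4                       0xff
step 15: d <- -6                      0xff

Answer: 16 steps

d: -6,-6,-6,-6,-6,-6,-6,-6
a: 8,8,8,8,8,8,0,-2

steps = 16; useful = 108; efficiency = 108/128 = 27/32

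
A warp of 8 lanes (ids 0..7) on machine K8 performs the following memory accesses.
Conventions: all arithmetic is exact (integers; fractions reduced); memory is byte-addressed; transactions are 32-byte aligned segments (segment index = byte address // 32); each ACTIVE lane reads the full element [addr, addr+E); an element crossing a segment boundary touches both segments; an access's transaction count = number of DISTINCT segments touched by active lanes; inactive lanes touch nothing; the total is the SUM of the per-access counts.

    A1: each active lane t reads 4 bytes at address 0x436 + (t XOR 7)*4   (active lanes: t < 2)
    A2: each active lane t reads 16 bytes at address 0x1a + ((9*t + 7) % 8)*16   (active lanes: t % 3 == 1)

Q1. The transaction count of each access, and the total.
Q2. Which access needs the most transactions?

A1: 1 transaction
A2: 5 transactions

Answer: 1,5; total 6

Answer: A2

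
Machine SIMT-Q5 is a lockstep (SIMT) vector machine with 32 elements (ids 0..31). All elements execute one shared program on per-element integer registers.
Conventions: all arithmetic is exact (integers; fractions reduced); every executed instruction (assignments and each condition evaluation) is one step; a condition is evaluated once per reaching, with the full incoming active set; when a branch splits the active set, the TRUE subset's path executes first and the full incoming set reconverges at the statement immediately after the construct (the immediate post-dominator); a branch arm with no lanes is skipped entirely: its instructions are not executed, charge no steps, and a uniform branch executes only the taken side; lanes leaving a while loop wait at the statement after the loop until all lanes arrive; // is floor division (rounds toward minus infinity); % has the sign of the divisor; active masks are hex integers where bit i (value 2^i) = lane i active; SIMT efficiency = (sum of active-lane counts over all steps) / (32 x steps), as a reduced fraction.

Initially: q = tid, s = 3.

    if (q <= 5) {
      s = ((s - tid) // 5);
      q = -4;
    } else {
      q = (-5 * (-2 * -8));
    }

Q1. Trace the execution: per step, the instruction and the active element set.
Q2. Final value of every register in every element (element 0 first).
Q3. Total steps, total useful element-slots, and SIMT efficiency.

step 0: eval (q <= 5)                0xffffffff
step 1: s <- ((s - tid) // 5)        0x0000003f
step 2: q <- -4                      0x0000003f
step 3: q <- (-5 * (-2 * -8))        0xffffffc0

Answer: 4 steps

q: -4,-4,-4,-4,-4,-4,-80,-80,-80,-80,-80,-80,-80,-80,-80,-80,-80,-80,-80,-80,-80,-80,-80,-80,-80,-80,-80,-80,-80,-80,-80,-80
s: 0,0,0,0,-1,-1,3,3,3,3,3,3,3,3,3,3,3,3,3,3,3,3,3,3,3,3,3,3,3,3,3,3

steps = 4; useful = 70; efficiency = 70/128 = 35/64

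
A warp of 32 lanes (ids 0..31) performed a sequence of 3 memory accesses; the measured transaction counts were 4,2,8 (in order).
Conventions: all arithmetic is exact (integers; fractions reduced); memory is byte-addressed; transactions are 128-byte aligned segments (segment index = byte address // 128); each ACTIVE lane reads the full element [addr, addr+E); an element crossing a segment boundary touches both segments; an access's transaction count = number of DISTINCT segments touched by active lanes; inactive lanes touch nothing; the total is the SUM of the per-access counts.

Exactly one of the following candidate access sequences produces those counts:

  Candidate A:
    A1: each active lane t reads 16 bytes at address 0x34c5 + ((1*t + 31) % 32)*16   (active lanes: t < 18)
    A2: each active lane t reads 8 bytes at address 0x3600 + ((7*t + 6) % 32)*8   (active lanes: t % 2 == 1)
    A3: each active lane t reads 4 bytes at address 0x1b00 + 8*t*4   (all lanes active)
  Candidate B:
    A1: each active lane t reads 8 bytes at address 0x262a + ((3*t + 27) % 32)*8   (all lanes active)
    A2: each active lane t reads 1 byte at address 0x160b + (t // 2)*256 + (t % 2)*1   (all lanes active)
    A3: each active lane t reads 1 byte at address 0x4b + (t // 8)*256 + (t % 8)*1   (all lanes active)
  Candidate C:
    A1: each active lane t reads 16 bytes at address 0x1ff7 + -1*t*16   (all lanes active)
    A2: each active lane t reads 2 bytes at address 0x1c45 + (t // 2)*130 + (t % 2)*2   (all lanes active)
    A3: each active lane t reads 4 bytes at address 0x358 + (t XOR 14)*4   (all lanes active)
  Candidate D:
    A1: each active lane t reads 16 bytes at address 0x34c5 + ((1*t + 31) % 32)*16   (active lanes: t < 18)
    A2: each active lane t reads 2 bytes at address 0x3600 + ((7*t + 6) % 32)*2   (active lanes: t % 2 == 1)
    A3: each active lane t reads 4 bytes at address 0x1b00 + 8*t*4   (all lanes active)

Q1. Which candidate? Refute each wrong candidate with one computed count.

B: A1 gives 3 transactions, not 4
C: A1 gives 5 transactions, not 4
D: A2 gives 1 transaction, not 2
A: all counts match (4,2,8)

Answer: A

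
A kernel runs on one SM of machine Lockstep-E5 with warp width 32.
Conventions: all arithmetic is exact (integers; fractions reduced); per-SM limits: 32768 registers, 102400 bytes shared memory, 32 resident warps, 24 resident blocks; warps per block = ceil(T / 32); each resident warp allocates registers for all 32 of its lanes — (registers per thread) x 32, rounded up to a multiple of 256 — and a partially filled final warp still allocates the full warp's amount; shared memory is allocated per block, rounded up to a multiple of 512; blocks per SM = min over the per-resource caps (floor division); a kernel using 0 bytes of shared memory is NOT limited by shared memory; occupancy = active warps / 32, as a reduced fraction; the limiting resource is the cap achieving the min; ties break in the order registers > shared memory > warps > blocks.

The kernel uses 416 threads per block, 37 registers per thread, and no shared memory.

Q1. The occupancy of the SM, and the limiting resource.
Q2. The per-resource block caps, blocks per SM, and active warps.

Answer: occupancy 13/32, limited by registers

registers: 1 block
shared memory: no limit (kernel uses none)
warps: 2 blocks
blocks: 24 blocks

Answer: 1 block, 13 active warps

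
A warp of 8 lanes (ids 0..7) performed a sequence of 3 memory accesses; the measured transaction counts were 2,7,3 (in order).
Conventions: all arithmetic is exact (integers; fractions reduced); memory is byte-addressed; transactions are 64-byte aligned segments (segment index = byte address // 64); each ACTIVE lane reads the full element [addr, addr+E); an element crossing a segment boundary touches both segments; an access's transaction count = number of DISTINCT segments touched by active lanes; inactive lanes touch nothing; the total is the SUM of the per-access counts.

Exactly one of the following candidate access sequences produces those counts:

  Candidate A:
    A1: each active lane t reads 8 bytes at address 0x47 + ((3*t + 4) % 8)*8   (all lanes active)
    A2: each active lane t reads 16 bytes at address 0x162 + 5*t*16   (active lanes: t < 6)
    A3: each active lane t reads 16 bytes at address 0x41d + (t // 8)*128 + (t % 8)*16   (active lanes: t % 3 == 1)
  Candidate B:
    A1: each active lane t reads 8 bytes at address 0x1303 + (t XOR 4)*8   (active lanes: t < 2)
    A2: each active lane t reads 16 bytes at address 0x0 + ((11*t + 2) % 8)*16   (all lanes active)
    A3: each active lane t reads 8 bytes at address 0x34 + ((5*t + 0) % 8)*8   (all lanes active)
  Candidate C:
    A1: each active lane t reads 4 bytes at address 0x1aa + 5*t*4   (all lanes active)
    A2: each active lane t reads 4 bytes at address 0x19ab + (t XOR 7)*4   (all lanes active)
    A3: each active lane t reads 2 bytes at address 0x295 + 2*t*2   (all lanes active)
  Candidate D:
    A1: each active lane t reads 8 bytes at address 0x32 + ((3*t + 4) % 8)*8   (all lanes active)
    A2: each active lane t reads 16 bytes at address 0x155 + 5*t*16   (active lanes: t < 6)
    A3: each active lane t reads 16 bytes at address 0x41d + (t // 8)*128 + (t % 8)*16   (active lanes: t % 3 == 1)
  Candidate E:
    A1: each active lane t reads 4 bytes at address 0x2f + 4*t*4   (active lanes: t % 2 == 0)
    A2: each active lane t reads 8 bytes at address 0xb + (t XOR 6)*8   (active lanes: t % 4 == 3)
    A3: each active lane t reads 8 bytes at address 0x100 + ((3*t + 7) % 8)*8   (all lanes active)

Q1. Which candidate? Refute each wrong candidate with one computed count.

A: A2 gives 8 transactions, not 7
B: A1 gives 1 transaction, not 2
C: A1 gives 3 transactions, not 2
E: A1 gives 3 transactions, not 2
D: all counts match (2,7,3)

Answer: D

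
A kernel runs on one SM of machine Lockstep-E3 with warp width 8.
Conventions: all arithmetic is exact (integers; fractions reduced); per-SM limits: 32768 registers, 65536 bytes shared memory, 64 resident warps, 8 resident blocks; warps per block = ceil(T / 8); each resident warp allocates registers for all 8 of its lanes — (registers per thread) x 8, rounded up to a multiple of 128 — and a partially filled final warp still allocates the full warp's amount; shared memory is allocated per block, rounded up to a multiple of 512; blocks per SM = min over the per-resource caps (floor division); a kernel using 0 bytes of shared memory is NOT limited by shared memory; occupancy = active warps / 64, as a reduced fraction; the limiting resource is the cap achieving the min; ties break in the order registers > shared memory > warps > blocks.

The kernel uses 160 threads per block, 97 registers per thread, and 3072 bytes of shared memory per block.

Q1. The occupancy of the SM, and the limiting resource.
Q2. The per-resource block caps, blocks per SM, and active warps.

Answer: occupancy 5/16, limited by registers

registers: 1 block
shared memory: 21 blocks
warps: 3 blocks
blocks: 8 blocks

Answer: 1 block, 20 active warps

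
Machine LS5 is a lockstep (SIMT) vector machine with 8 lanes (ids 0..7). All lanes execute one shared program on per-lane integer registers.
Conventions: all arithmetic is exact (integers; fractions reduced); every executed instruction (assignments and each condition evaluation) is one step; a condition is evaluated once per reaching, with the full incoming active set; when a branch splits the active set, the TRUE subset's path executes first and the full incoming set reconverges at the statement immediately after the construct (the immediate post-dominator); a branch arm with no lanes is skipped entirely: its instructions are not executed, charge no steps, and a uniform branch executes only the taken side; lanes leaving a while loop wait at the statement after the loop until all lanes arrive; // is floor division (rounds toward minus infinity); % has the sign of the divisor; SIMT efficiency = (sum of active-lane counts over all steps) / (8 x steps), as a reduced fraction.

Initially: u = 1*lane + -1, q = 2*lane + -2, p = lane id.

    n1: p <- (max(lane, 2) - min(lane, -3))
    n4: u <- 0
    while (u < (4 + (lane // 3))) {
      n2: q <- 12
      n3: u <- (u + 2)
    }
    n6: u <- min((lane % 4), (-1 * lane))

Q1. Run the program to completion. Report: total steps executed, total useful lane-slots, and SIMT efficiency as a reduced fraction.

Answer: 13 steps, 95 useful, 95/104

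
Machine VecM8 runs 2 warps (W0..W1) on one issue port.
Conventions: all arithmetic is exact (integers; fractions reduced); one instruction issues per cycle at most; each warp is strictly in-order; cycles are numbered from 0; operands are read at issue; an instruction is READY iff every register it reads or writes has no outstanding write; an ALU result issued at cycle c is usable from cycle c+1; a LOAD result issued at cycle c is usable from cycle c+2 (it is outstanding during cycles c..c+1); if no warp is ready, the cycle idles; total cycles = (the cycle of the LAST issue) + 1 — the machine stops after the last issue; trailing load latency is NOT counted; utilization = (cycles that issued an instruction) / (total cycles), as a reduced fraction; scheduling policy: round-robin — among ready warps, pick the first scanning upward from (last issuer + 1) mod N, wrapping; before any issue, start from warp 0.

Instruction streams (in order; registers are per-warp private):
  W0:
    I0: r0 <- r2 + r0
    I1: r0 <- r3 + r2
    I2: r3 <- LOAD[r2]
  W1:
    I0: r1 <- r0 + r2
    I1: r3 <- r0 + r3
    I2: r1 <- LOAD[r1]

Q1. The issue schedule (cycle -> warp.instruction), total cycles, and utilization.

cycle 0: W0.I0
cycle 1: W1.I0
cycle 2: W0.I1
cycle 3: W1.I1
cycle 4: W0.I2
cycle 5: W1.I2

Answer: 6 cycles, utilization 1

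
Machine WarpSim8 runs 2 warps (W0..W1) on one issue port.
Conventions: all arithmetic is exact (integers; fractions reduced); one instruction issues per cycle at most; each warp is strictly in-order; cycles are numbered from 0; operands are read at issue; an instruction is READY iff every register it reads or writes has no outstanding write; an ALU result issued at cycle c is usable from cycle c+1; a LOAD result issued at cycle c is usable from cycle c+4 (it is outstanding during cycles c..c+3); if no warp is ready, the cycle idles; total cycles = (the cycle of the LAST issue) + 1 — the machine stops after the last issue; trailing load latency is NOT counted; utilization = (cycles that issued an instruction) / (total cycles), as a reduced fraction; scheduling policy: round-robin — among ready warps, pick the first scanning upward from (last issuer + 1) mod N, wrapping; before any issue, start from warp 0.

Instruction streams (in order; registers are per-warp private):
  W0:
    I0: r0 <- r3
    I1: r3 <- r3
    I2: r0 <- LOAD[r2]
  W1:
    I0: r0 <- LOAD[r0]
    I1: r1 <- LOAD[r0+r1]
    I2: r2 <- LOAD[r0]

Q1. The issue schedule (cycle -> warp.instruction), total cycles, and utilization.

cycle 0: W0.I0
cycle 1: W1.I0
cycle 2: W0.I1
cycle 3: W0.I2
cycle 4: idle
cycle 5: W1.I1
cycle 6: W1.I2

Answer: 7 cycles, utilization 6/7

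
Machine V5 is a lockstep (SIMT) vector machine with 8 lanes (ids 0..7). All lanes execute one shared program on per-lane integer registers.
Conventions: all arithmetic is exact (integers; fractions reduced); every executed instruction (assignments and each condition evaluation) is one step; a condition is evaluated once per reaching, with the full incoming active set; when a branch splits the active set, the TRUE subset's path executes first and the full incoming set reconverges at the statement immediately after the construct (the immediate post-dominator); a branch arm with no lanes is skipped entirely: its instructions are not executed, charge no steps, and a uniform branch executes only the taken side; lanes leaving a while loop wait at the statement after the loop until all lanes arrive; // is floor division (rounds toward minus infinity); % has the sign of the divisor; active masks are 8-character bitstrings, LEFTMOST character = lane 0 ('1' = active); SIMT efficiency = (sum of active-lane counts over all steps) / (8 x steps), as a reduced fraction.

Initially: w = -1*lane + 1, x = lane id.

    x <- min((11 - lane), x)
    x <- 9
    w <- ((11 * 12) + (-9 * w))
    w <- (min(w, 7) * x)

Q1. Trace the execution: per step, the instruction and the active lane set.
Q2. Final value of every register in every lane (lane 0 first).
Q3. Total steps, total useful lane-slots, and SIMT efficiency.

step 0: x <- min((11 - lane), x)     11111111
step 1: x <- 9                       11111111
step 2: w <- ((11 * 12) + (-9 * w))  11111111
step 3: w <- (min(w, 7) * x)         11111111

Answer: 4 steps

w: 63,63,63,63,63,63,63,63
x: 9,9,9,9,9,9,9,9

steps = 4; useful = 32; efficiency = 32/32 = 1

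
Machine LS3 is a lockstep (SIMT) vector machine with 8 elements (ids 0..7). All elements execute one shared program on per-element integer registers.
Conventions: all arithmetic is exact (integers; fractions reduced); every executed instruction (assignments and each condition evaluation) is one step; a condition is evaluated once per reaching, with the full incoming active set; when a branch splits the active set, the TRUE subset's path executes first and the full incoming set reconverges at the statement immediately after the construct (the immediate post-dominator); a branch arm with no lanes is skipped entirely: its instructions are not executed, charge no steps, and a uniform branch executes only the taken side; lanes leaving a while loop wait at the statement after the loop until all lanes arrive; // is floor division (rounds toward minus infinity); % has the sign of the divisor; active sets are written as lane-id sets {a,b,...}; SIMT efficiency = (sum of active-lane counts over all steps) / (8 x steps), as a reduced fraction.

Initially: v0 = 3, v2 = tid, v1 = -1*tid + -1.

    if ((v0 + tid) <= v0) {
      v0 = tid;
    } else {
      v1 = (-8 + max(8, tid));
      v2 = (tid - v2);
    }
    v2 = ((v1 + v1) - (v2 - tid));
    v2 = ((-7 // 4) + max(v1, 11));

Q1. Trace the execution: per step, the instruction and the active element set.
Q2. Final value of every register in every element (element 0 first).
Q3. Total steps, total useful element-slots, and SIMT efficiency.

step 0: eval ((v0 + tid) <= v0)      {0,1,2,3,4,5,6,7}
step 1: v0 <- tid                    {0}
step 2: v1 <- (-8 + max(8, tid))     {1,2,3,4,5,6,7}
step 3: v2 <- (tid - v2)             {1,2,3,4,5,6,7}
step 4: v2 <- ((v1 + v1) - (v2 - tid)) {0,1,2,3,4,5,6,7}
step 5: v2 <- ((-7 // 4) + max(v1, 11)) {0,1,2,3,4,5,6,7}

Answer: 6 steps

v0: 0,3,3,3,3,3,3,3
v2: 9,9,9,9,9,9,9,9
v1: -1,0,0,0,0,0,0,0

steps = 6; useful = 39; efficiency = 39/48 = 13/16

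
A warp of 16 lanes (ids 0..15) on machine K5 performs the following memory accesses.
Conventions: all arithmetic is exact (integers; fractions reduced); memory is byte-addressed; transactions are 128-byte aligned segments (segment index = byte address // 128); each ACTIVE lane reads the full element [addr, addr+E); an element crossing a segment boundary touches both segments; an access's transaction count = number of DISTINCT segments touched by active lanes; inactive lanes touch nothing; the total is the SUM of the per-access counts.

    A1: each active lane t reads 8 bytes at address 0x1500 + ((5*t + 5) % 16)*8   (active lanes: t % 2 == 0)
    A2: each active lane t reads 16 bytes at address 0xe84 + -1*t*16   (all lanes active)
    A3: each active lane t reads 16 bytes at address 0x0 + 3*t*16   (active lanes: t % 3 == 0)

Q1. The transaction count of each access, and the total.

A1: 1 transaction
A2: 3 transactions
A3: 6 transactions

Answer: 1,3,6; total 10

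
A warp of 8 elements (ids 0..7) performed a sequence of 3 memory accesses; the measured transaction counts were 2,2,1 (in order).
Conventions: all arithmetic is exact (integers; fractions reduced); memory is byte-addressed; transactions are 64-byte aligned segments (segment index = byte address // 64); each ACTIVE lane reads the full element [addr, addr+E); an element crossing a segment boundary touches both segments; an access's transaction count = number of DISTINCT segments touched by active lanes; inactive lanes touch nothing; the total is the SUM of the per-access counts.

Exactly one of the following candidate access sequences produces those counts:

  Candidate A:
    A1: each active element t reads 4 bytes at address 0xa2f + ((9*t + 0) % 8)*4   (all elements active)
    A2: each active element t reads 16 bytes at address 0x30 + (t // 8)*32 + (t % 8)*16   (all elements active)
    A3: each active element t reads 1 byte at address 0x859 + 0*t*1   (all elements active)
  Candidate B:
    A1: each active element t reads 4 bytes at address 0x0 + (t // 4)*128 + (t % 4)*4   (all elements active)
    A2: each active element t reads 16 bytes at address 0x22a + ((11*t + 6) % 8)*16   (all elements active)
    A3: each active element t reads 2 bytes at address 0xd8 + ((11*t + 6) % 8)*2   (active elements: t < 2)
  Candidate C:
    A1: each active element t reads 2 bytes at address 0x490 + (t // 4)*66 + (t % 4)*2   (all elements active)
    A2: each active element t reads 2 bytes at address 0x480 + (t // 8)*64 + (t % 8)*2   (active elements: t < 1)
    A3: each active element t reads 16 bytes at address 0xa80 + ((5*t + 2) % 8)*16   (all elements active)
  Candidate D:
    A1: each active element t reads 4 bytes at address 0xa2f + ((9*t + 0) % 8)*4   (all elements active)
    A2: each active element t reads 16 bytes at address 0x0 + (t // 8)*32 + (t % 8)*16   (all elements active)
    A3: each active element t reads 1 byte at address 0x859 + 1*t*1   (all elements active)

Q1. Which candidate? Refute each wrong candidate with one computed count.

A: A2 gives 3 transactions, not 2
B: A2 gives 3 transactions, not 2
C: A2 gives 1 transaction, not 2
D: all counts match (2,2,1)

Answer: D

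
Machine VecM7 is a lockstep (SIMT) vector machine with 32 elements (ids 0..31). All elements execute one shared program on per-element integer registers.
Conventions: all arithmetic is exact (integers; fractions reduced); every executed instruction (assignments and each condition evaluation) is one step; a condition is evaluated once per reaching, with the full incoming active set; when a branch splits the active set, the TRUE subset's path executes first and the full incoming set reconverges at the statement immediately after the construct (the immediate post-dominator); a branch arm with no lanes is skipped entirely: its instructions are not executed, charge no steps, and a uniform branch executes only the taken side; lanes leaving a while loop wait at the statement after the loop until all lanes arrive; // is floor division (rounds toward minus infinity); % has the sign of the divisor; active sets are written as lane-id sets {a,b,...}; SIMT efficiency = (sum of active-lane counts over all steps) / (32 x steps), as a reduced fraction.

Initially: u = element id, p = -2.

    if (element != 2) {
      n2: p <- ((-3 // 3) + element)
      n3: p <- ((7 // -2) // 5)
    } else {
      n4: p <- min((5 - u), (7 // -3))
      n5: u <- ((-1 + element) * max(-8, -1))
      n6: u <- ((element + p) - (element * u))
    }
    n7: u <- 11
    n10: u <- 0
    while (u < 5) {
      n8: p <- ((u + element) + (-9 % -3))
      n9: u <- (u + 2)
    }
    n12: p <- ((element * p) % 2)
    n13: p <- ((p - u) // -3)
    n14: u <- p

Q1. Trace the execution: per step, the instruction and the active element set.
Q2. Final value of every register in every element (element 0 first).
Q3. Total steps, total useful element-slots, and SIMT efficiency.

step 0: eval (element != 2)          {0,1,2,3,4,5,6,7,8,9,10,11,12,13,14,15,16,17,18,19,20,21,22,23,24,25,26,27,28,29,30,31}
step 1: p <- ((-3 // 3) + element)   {0,1,3,4,5,6,7,8,9,10,11,12,13,14,15,16,17,18,19,20,21,22,23,24,25,26,27,28,29,30,31}
step 2: p <- ((7 // -2) // 5)        {0,1,3,4,5,6,7,8,9,10,11,12,13,14,15,16,17,18,19,20,21,22,23,24,25,26,27,28,29,30,31}
step 3: p <- min((5 - u), (7 // -3)) {2}
step 4: u <- ((-1 + element) * max(-8, -1)) {2}
step 5: u <- ((element + p) - (element * u)) {2}
step 6: u <- 11                      {0,1,2,3,4,5,6,7,8,9,10,11,12,13,14,15,16,17,18,19,20,21,22,23,24,25,26,27,28,29,30,31}
step 7: u <- 0                       {0,1,2,3,4,5,6,7,8,9,10,11,12,13,14,15,16,17,18,19,20,21,22,23,24,25,26,27,28,29,30,31}
step 8: eval (u < 5)                 {0,1,2,3,4,5,6,7,8,9,10,11,12,13,14,15,16,17,18,19,20,21,22,23,24,25,26,27,28,29,30,31}
step 9: p <- ((u + element) + (-9 % -3)) {0,1,2,3,4,5,6,7,8,9,10,11,12,13,14,15,16,17,18,19,20,21,22,23,24,25,26,27,28,29,30,31}
step 10: u <- (u + 2)                 {0,1,2,3,4,5,6,7,8,9,10,11,12,13,14,15,16,17,18,19,20,21,22,23,24,25,26,27,28,29,30,31}
step 11: eval (u < 5)                 {0,1,2,3,4,5,6,7,8,9,10,11,12,13,14,15,16,17,18,19,20,21,22,23,24,25,26,27,28,29,30,31}
step 12: p <- ((u + element) + (-9 % -3)) {0,1,2,3,4,5,6,7,8,9,10,11,12,13,14,15,16,17,18,19,20,21,22,23,24,25,26,27,28,29,30,31}
step 13: u <- (u + 2)                 {0,1,2,3,4,5,6,7,8,9,10,11,12,13,14,15,16,17,18,19,20,21,22,23,24,25,26,27,28,29,30,31}
step 14: eval (u < 5)                 {0,1,2,3,4,5,6,7,8,9,10,11,12,13,14,15,16,17,18,19,20,21,22,23,24,25,26,27,28,29,30,31}
step 15: p <- ((u + element) + (-9 % -3)) {0,1,2,3,4,5,6,7,8,9,10,11,12,13,14,15,16,17,18,19,20,21,22,23,24,25,26,27,28,29,30,31}
step 16: u <- (u + 2)                 {0,1,2,3,4,5,6,7,8,9,10,11,12,13,14,15,16,17,18,19,20,21,22,23,24,25,26,27,28,29,30,31}
step 17: eval (u < 5)                 {0,1,2,3,4,5,6,7,8,9,10,11,12,13,14,15,16,17,18,19,20,21,22,23,24,25,26,27,28,29,30,31}
step 18: p <- ((element * p) % 2)     {0,1,2,3,4,5,6,7,8,9,10,11,12,13,14,15,16,17,18,19,20,21,22,23,24,25,26,27,28,29,30,31}
step 19: p <- ((p - u) // -3)         {0,1,2,3,4,5,6,7,8,9,10,11,12,13,14,15,16,17,18,19,20,21,22,23,24,25,26,27,28,29,30,31}
step 20: u <- p                       {0,1,2,3,4,5,6,7,8,9,10,11,12,13,14,15,16,17,18,19,20,21,22,23,24,25,26,27,28,29,30,31}

Answer: 21 steps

u: 2,1,2,1,2,1,2,1,2,1,2,1,2,1,2,1,2,1,2,1,2,1,2,1,2,1,2,1,2,1,2,1
p: 2,1,2,1,2,1,2,1,2,1,2,1,2,1,2,1,2,1,2,1,2,1,2,1,2,1,2,1,2,1,2,1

steps = 21; useful = 577; efficiency = 577/672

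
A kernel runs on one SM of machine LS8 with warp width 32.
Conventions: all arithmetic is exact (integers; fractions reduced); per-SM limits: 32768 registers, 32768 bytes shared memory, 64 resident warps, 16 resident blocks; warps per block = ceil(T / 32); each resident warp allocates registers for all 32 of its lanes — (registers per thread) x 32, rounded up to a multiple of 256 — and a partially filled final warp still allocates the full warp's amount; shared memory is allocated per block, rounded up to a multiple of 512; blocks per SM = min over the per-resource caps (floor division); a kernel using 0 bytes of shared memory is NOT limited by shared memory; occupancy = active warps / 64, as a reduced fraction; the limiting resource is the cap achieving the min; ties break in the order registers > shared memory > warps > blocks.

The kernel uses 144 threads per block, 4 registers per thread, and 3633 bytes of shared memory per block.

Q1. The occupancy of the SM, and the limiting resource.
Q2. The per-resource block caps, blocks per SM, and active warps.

Answer: occupancy 5/8, limited by shared memory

registers: 25 blocks
shared memory: 8 blocks
warps: 12 blocks
blocks: 16 blocks

Answer: 8 blocks, 40 active warps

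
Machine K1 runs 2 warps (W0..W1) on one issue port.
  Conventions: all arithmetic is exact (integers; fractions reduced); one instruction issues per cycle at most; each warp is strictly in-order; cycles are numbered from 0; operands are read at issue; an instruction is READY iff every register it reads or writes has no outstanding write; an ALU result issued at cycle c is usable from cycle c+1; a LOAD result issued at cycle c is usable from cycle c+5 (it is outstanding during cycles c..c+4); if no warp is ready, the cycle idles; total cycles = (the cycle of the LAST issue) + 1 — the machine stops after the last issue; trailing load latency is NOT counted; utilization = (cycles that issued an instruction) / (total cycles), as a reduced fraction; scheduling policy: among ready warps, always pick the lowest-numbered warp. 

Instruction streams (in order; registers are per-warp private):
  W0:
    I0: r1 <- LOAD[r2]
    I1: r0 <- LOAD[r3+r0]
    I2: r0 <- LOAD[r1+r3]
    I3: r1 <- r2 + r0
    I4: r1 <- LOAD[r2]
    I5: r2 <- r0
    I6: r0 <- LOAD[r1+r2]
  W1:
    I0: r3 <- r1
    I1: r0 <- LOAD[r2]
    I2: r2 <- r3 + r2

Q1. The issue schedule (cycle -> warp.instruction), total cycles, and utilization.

cycle 0: W0.I0
cycle 1: W0.I1
cycle 2: W1.I0
cycle 3: W1.I1
cycle 4: W1.I2
cycle 5: idle
cycle 6: W0.I2
cycle 7: idle
cycle 8: idle
cycle 9: idle
cycle 10: idle
cycle 11: W0.I3
cycle 12: W0.I4
cycle 13: W0.I5
cycle 14: idle
cycle 15: idle
cycle 16: idle
cycle 17: W0.I6

Answer: 18 cycles, utilization 5/9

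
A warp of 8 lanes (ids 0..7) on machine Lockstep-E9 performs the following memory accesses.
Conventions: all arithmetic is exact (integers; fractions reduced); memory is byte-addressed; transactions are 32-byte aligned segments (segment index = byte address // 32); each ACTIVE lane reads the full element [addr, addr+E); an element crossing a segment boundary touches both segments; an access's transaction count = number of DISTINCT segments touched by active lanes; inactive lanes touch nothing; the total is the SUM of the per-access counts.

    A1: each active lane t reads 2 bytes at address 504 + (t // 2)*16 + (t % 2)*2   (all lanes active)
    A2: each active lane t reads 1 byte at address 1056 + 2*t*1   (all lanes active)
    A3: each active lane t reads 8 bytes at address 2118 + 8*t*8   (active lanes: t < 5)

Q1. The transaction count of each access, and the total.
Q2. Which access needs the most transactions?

A1: 3 transactions
A2: 1 transaction
A3: 5 transactions

Answer: 3,1,5; total 9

Answer: A3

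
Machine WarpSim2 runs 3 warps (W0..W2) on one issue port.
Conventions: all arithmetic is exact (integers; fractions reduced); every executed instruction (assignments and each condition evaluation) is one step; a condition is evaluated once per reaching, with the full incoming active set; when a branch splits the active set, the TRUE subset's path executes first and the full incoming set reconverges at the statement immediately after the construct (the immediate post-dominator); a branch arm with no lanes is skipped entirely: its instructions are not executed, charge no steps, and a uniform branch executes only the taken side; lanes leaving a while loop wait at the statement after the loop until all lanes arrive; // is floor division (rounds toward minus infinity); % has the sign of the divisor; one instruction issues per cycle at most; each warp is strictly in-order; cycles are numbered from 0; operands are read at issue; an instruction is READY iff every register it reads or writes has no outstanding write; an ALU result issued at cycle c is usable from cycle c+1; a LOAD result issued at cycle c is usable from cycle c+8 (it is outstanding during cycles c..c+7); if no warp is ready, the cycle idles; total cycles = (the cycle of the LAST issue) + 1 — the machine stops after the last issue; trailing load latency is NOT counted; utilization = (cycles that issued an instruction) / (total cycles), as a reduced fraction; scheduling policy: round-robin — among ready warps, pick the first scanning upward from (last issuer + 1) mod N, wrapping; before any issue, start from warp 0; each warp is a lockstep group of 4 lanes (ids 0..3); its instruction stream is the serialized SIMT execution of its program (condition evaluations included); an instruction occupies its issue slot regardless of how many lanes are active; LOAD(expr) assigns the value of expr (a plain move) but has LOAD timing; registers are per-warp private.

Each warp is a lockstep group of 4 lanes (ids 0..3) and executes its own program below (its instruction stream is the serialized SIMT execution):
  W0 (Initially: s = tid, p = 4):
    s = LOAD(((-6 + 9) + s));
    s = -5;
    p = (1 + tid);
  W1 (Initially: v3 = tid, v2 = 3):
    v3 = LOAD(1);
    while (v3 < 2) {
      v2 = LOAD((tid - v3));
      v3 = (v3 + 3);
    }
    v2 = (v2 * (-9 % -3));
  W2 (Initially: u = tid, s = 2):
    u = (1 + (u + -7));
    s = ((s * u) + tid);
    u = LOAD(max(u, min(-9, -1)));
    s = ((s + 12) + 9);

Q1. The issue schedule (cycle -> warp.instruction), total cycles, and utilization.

cycle 0: W0.I0
cycle 1: W1.I0
cycle 2: W2.I0
cycle 3: W2.I1
cycle 4: W2.I2
cycle 5: W2.I3
cycle 6: idle
cycle 7: idle
cycle 8: W0.I1
cycle 9: W1.I1
cycle 10: W0.I2
cycle 11: W1.I2
cycle 12: W1.I3
cycle 13: W1.I4
cycle 14: idle
cycle 15: idle
cycle 16: idle
cycle 17: idle
cycle 18: idle
cycle 19: W1.I5

Answer: 20 cycles, utilization 13/20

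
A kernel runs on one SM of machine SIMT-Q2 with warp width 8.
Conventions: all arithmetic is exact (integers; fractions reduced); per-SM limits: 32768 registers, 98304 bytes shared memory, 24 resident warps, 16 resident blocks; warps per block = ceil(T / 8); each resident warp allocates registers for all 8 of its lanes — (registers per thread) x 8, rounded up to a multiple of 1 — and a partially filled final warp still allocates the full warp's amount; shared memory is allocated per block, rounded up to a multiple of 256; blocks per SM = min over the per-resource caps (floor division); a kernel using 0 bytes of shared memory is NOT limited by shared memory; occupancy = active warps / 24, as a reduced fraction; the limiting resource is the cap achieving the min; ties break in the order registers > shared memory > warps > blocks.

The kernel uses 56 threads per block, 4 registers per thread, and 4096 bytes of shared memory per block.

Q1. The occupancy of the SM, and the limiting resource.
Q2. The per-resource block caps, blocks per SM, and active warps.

Answer: occupancy 7/8, limited by warps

registers: 146 blocks
shared memory: 24 blocks
warps: 3 blocks
blocks: 16 blocks

Answer: 3 blocks, 21 active warps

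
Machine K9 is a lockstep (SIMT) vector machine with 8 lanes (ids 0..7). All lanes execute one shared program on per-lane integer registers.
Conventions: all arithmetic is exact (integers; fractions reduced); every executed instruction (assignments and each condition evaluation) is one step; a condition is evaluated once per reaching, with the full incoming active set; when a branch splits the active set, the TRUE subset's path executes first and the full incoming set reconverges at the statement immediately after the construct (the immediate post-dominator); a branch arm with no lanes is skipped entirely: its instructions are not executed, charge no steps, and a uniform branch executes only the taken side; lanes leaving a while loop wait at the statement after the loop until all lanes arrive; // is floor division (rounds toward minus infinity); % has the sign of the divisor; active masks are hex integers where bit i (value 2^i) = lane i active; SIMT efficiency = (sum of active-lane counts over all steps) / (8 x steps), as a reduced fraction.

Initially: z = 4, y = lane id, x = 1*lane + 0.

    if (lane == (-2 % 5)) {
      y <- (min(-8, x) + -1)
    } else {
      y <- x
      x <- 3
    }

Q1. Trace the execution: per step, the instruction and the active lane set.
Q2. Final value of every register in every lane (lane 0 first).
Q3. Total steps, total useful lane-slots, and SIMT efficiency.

step 0: eval (lane == (-2 % 5))      0xff
step 1: y <- (min(-8, x) + -1)       0x08
step 2: y <- x                       0xf7
step 3: x <- 3                       0xf7

Answer: 4 steps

z: 4,4,4,4,4,4,4,4
y: 0,1,2,-9,4,5,6,7
x: 3,3,3,3,3,3,3,3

steps = 4; useful = 23; efficiency = 23/32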